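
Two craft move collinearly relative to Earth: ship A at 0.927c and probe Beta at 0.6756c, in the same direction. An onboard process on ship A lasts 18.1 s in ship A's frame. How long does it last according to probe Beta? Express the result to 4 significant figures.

24.46 s

Speed of ship A in probe Beta's frame: u = (v_A − v_B)/(1 − v_A v_B/c²) = (0.927 − 0.6756)/(1 − 0.927×0.6756) = 0.2514/0.3737188 = 0.6727; |u| = 0.6727c.
At |u| = 0.6727c, γ = (1 − 0.452525)^(−1/2) = 1.3515.
The clock on ship A records proper time, so probe Beta measures Δt = γΔτ = 1.3515 × 18.1 = 24.46 s.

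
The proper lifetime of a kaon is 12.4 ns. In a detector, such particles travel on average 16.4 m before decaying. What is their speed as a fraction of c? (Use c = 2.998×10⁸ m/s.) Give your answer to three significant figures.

Lab distance = (lab lifetime)·v = γτ·βc, so βγ = d/(cτ) = 16.40/(2.998×10⁸ × 1.240×10^-8) = 4.4115.
With βγ = 4.4115: γ² = 1 + (βγ)² = 20.4613, and β = (βγ)/γ = 4.4115/4.52342 = 0.975.

0.975c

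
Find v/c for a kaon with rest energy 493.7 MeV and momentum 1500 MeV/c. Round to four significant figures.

pc/(mc²) = 1500/493.7 = 3.0383 = βγ = β/√(1−β²).
So β² = x²/(1 + x²) with x = 3.0383: x² = 9.23127, β² = 9.23127/10.23127 = 0.90226, β = 0.9499.

0.9499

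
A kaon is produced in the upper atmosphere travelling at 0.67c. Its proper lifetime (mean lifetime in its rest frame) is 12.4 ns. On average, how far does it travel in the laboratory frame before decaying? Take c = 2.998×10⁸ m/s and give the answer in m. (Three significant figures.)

Lorentz factor: γ = (1 − 0.4489)^(−1/2) = 1.3471.
Lab-frame lifetime: Δt = γτ = 1.3471 × 12.4 ns = 16.704 ns.
Distance: d = vΔt = 0.67 × 2.998×10⁸ m/s × 1.6704×10^-8 s = 3.36 m.

3.36 m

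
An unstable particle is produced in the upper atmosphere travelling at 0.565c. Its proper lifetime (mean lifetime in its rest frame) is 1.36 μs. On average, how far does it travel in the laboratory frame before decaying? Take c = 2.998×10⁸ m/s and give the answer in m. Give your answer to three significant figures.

279 m

γ = 1/√(1 − β²) = 1/√(1 − 0.319225) = 1/√0.680775 = 1/0.825091 = 1.212.
Lab-frame lifetime: Δt = γτ = 1.212 × 1.36 μs = 1.6483 μs.
Distance: d = vΔt = 0.565 × 2.998×10⁸ m/s × 1.6483×10^-6 s = 279 m.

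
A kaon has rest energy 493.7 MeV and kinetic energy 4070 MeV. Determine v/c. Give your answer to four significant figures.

0.9941

γ = 1 + K/(mc²) = 1 + 4070/493.7 = 9.2439.
β = √(1 − 1/γ²) = √(1 − 0.0117028) = √0.9882972 = 0.9941.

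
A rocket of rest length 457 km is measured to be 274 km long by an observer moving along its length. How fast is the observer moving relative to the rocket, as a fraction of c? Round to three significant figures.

0.800c

Length contraction gives γ = L₀/L = 457/274 = 1.6679.
β = √(1 − 1/γ²) = √0.640532 = 0.800.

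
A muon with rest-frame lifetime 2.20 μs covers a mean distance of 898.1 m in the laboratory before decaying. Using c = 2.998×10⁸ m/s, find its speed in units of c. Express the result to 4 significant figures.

Lab distance = (lab lifetime)·v = γτ·βc, so βγ = d/(cτ) = 898.1/(2.998×10⁸ × 2.200×10^-6) = 1.3617.
With βγ = 1.3617: γ² = 1 + (βγ)² = 2.85423, and β = (βγ)/γ = 1.3617/1.68945 = 0.8060.

0.8060c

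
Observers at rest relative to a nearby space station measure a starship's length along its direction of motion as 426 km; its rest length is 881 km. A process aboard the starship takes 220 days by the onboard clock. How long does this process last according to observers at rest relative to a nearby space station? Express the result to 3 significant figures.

Length contraction gives γ = L₀/L = 881/426 = 2.06808.
The same γ dilates the second interval: 2.06808 × 220 days = 455 days.

455 days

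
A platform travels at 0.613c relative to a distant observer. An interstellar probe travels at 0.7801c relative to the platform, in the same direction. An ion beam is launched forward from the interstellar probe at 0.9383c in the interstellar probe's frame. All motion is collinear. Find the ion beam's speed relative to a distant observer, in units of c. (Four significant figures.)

Apply u = (u'+v)/(1+u'v) twice. Ion beam in the platform frame: (0.9383+0.7801)/(1+0.9383·0.7801) = 1.7184/1.73196783 = 0.99217c.
That velocity, transformed to the rest frame of a distant observer: (0.99217+0.613)/(1+0.99217·0.613) = 1.60517/1.60820021 = 0.99812c.

0.9981c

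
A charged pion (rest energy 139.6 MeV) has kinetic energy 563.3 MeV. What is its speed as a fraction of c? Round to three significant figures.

0.980c

K = (γ−1)mc², so γ = 1 + 563.3/139.6 = 5.0351.
Then v/c = √(1 − γ⁻²) = √(1 − 0.0394443) = √0.9605557 = 0.980.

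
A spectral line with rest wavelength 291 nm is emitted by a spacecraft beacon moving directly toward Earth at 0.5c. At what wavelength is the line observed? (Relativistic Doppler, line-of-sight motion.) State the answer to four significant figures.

Relativistic Doppler for wavelength: λ_obs = λ_src · √((1−β)/(1+β)).
With β = 0.5: factor = √(0.5/1.5) = 0.57735.
λ_obs = 291 × 0.57735 = 168.0 nm.

168.0 nm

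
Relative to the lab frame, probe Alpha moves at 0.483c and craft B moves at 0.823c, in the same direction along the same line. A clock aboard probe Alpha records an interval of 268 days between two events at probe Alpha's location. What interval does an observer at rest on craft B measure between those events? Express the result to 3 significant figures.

Speed of probe Alpha in craft B's frame: u = (v_A − v_B)/(1 − v_A v_B/c²) = (0.483 − 0.823)/(1 − 0.483×0.823) = −0.34/0.602491 = −0.56432; |u| = 0.56432c.
At |u| = 0.56432c, γ = (1 − 0.318457)^(−1/2) = 1.2113.
The clock on probe Alpha records proper time, so craft B measures Δt = γΔτ = 1.2113 × 268 = 325 days.

325 days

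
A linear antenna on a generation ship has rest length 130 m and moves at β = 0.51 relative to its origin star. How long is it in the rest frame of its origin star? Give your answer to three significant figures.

112 m

With β = 0.51, γ = 1/√(1 − 0.51²) = 1/√0.7399 = 1.1626.
Length contraction: L = L₀/γ = 130/1.1626 = 112 m.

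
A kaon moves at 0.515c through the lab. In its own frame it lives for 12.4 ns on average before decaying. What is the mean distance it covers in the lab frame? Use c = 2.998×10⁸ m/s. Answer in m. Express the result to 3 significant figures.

2.23 m

γ = 1/√(1 − β²) = 1/√(1 − 0.265225) = 1/√0.734775 = 1/0.85719 = 1.1666.
Lab-frame lifetime: Δt = γτ = 1.1666 × 12.4 ns = 14.466 ns.
Distance: d = vΔt = 0.515 × 2.998×10⁸ m/s × 1.4466×10^-8 s = 2.23 m.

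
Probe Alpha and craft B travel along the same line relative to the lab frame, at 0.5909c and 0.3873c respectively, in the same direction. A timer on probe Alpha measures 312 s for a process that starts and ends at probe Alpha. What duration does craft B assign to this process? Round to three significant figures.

323 s

The velocity of probe Alpha relative to craft B is (0.5909 − 0.3873)c / (1 − 0.5909×0.3873) = 0.26402c; relative speed 0.26402c.
At |u| = 0.26402c, γ = (1 − 0.0697066)^(−1/2) = 1.0368.
Probe Alpha's interval is proper; time dilation gives Δt_B = γΔτ = 1.0368 × 312 s = 323 s.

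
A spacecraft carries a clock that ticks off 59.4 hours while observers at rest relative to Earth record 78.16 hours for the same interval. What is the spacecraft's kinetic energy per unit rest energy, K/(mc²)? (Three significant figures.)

From Δt = γΔτ: γ = 78.16/59.4 = 1.31582.
Since K = (γ−1)mc², K/(mc²) = 1.31582 − 1 = 0.316.

0.316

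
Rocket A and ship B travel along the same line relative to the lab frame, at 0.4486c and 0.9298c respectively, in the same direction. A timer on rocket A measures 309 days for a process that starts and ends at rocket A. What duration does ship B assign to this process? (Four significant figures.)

547.5 days

Transform rocket A's velocity into ship B's frame: (0.4486 − 0.9298)/(1 − 0.4486·0.9298) = −0.4812/0.58289172, so the relative speed is 0.82554c.
At |u| = 0.82554c, γ = (1 − 0.681516)^(−1/2) = 1.772.
Rocket A's interval is proper; time dilation gives Δt_B = γΔτ = 1.772 × 309 days = 547.5 days.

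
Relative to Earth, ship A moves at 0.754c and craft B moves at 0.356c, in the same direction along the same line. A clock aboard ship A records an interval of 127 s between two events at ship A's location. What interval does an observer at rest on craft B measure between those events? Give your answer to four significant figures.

Transform ship A's velocity into craft B's frame: (0.754 − 0.356)/(1 − 0.754·0.356) = 0.398/0.731576, so the relative speed is 0.54403c.
At |u| = 0.54403c, γ = (1 − 0.295969)^(−1/2) = 1.1918.
Ship A's interval is proper; time dilation gives Δt_B = γΔτ = 1.1918 × 127 s = 151.4 s.

151.4 s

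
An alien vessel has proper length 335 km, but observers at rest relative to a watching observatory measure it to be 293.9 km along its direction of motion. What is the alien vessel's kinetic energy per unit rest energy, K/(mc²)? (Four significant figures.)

From L = L₀/γ: γ = 335/293.9 = 1.13984.
K/(mc²) = γ − 1 = 1.13984 − 1 = 0.1398.

0.1398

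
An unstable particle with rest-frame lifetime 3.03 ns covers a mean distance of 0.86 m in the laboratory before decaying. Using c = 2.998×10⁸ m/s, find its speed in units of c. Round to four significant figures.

0.6875c

Lab distance = (lab lifetime)·v = γτ·βc, so βγ = d/(cτ) = 0.8600/(2.998×10⁸ × 3.030×10^-9) = 0.94673.
With βγ = 0.94673: γ² = 1 + (βγ)² = 1.896298, and β = (βγ)/γ = 0.94673/1.37706 = 0.6875.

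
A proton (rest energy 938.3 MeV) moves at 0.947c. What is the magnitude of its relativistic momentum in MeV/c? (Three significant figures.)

Lorentz factor: γ = (1 − 0.896809)^(−1/2) = 3.113.
Momentum: p = γβ·mc = 3.113 × 0.947 × 938.3 MeV/c = 2770 MeV/c.

2770 MeV/c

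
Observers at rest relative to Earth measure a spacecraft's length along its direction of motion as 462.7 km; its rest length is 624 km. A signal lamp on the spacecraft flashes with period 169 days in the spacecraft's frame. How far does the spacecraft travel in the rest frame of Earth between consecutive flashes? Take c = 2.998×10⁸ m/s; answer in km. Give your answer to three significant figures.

From L = L₀/γ: γ = 624/462.7 = 1.34861.
β = √(1 − 1/γ²) = 0.67095. Lab-frame period = γτ = 1.34861×169 days = 227.92 days. Distance = βc × γτ = 0.67095 × 2.998×10⁸ m/s × 19692288 s = 3.9611×10^15 m = 3.96×10^12 km.

3.96×10^12 km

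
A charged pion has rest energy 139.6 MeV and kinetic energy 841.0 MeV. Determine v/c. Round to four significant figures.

γ = 1 + K/(mc²) = 1 + 841.0/139.6 = 7.0244.
β = √(1 − 1/γ²) = √(1 − 0.0202666) = √0.9797334 = 0.9898.

0.9898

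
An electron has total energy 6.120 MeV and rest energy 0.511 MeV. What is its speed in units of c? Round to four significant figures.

0.9965c

Total energy E = γmc² gives γ = 6.120/0.511 = 11.977.
Hence β = √(1 − 1/γ²) = √(1 − 0.00697114) = √0.99302886 = 0.9965.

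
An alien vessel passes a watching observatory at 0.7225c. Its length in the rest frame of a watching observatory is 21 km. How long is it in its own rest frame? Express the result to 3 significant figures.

With β = 0.7225, γ = 1/√(1 − 0.7225²) = 1/√0.47799375 = 1.4464.
Proper length: L₀ = γ·L = 1.4464 × 21 = 30.4 km.

30.4 km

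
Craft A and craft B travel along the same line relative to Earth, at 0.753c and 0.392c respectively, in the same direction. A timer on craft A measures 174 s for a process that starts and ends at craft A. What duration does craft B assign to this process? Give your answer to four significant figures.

Transform craft A's velocity into craft B's frame: (0.753 − 0.392)/(1 − 0.753·0.392) = 0.361/0.704824, so the relative speed is 0.51218c.
At |u| = 0.51218c, γ = (1 − 0.262328)^(−1/2) = 1.1643.
The clock on craft A records proper time, so craft B measures Δt = γΔτ = 1.1643 × 174 = 202.6 s.

202.6 s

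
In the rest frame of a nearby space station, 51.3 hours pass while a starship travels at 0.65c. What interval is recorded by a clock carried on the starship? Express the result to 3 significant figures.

β² = 0.4225, so γ = 1/√0.5775 = 1.3159.
The moving clock records proper time: Δτ = Δt/γ = 51.3/1.3159 = 39.0 hours.

39.0 hours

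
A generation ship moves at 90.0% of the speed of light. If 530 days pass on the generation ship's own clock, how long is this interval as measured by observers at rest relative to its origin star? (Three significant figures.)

With β = 0.9, γ = 1/√(1 − 0.9²) = 1/√0.19 = 2.2942.
Time dilation: Δt = γ·Δτ = 2.2942 × 530 = 1220 days.

1220 days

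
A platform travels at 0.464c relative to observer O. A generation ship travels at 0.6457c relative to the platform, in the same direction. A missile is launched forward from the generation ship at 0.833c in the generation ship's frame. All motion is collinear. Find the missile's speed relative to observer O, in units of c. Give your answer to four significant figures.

0.9857c

First combine the missile and generation ship (S''→S'): u₁ = (0.833 + 0.6457)/(1 + 0.833×0.6457) = 1.4787/1.5378681 = 0.96153.
Then combine with the platform (S'→S): u = (0.96153 + 0.464)/(1 + 0.96153×0.464) = 1.42553/1.44614992 = 0.98574.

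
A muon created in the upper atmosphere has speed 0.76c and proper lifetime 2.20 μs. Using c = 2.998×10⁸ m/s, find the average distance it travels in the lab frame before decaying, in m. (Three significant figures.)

771 m

β² = 0.5776, so γ = 1/√0.4224 = 1.5386.
Lab-frame lifetime: Δt = γτ = 1.5386 × 2.20 μs = 3.3849 μs.
Distance: d = vΔt = 0.76 × 2.998×10⁸ m/s × 3.3849×10^-6 s = 771 m.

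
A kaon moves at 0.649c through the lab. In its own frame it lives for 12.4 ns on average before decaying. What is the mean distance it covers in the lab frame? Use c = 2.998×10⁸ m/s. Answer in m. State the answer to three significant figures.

With β = 0.649, γ = 1/√(1 − 0.649²) = 1/√0.578799 = 1.3144.
Lab-frame lifetime: Δt = γτ = 1.3144 × 12.4 ns = 16.299 ns.
Distance: d = vΔt = 0.649 × 2.998×10⁸ m/s × 1.6299×10^-8 s = 3.17 m.

3.17 m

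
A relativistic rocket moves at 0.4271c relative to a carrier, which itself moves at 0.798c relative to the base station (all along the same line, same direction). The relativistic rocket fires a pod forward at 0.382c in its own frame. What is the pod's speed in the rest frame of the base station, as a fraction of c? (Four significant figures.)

Apply u = (u'+v)/(1+u'v) twice. Pod in the carrier frame: (0.382+0.4271)/(1+0.382·0.4271) = 0.8091/1.1631522 = 0.69561c.
That velocity, transformed to the rest frame of the base station: (0.69561+0.798)/(1+0.69561·0.798) = 1.49361/1.55509678 = 0.96046c.

0.9605c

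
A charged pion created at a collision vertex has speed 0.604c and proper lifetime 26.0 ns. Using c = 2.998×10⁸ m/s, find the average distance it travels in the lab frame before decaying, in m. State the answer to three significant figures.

Lorentz factor: γ = (1 − 0.364816)^(−1/2) = 1.2547.
Lab-frame lifetime: Δt = γτ = 1.2547 × 26.0 ns = 32.622 ns.
Distance: d = vΔt = 0.604 × 2.998×10⁸ m/s × 3.2622×10^-8 s = 5.91 m.

5.91 m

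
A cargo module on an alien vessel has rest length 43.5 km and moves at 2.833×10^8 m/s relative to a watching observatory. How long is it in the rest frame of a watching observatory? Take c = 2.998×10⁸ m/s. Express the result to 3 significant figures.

14.2 km

β = v/c = (2.833×10^8 m/s)/(2.998×10⁸ m/s) = 0.944963.
β² = 0.8929551, so γ = 1/√0.1070449 = 3.0564.
Along the direction of motion the measured length is L₀/γ = 43.5/3.0564 = 14.2 km.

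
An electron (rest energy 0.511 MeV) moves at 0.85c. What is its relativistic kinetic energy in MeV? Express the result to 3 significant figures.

0.459 MeV

Lorentz factor: γ = (1 − 0.7225)^(−1/2) = 1.89832.
Kinetic energy: K = (γ − 1)mc² = (1.89832 − 1) × 0.511 MeV = 0.89832 × 0.511 = 0.459 MeV.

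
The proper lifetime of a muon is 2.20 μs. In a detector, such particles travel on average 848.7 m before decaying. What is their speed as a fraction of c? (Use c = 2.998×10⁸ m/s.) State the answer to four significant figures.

0.7896c

Lab distance = (lab lifetime)·v = γτ·βc, so βγ = d/(cτ) = 848.7/(2.998×10⁸ × 2.200×10^-6) = 1.2868.
With βγ = 1.2868: γ² = 1 + (βγ)² = 2.65585, and β = (βγ)/γ = 1.2868/1.62968 = 0.7896.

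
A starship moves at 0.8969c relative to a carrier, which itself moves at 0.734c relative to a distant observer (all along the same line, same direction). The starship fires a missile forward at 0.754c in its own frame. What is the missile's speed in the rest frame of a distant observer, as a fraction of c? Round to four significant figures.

Apply u = (u'+v)/(1+u'v) twice. Missile in the carrier frame: (0.754+0.8969)/(1+0.754·0.8969) = 1.6509/1.6762626 = 0.98487c.
That velocity, transformed to the rest frame of a distant observer: (0.98487+0.734)/(1+0.98487·0.734) = 1.71887/1.72289458 = 0.99766c.

0.9977c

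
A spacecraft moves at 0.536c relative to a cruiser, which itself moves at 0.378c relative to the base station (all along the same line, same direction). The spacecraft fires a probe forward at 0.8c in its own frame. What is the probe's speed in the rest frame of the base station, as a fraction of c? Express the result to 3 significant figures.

Apply u = (u'+v)/(1+u'v) twice. Probe in the cruiser frame: (0.8+0.536)/(1+0.8·0.536) = 1.336/1.4288 = 0.93505c.
That velocity, transformed to the rest frame of the base station: (0.93505+0.378)/(1+0.93505·0.378) = 1.31305/1.3534489 = 0.97015c.

0.970c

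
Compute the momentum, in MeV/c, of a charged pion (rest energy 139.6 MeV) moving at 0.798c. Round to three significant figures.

185 MeV/c

γ = 1/√(1 − β²) = 1/√(1 − 0.636804) = 1/√0.363196 = 1/0.602657 = 1.6593.
Momentum: p = γβ·mc = 1.6593 × 0.798 × 139.6 MeV/c = 185 MeV/c.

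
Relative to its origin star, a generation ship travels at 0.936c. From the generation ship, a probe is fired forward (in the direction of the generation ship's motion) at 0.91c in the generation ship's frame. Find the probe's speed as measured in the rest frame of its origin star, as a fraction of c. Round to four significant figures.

0.9969c

In units of c, u = (u' + v)/(1 + u'v) with u' = 0.91 and v = 0.936.
Numerator: 0.91 + 0.936 = 1.846. Denominator: 1 + (0.91)(0.936) = 1.85176.
u = 1.846/1.85176 = 0.99689, so the speed is 0.9969c.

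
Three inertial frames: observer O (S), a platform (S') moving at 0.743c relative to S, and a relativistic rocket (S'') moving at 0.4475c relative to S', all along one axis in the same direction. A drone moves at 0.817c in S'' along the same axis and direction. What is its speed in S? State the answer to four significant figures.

0.9887c

Apply u = (u'+v)/(1+u'v) twice. Drone in the platform frame: (0.817+0.4475)/(1+0.817·0.4475) = 1.2645/1.3656075 = 0.92596c.
That velocity, transformed to the rest frame of observer O: (0.92596+0.743)/(1+0.92596·0.743) = 1.66896/1.68798828 = 0.98873c.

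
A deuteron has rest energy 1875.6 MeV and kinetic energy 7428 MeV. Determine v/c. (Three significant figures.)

0.979

K = (γ−1)mc², so γ = 1 + 7428/1875.6 = 4.9603.
Then v/c = √(1 − γ⁻²) = √(1 − 0.0406428) = √0.9593572 = 0.979.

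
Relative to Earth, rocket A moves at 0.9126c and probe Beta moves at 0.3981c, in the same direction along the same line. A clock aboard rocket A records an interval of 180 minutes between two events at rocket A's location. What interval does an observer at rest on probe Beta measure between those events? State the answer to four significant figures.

Speed of rocket A in probe Beta's frame: u = (v_A − v_B)/(1 − v_A v_B/c²) = (0.9126 − 0.3981)/(1 − 0.9126×0.3981) = 0.5145/0.63669394 = 0.80808; |u| = 0.80808c.
At |u| = 0.80808c, γ = (1 − 0.652993)^(−1/2) = 1.6976.
Rocket A's interval is proper; time dilation gives Δt_B = γΔτ = 1.6976 × 180 minutes = 305.6 minutes.

305.6 minutes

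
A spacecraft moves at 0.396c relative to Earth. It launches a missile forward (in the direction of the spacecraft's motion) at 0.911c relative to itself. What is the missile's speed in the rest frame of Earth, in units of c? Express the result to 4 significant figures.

Relativistic velocity addition: u = (u' + v)/(1 + u'v/c²), with u' = 0.911c and v = 0.396c.
Numerator: 0.911 + 0.396 = 1.307. Denominator: 1 + (0.911)(0.396) = 1.360756.
u = 1.307/1.360756 = 0.9605, so the speed is 0.9605c.

0.9605c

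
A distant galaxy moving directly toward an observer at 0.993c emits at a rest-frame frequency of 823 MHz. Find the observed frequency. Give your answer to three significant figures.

13900 MHz

Relativistic Doppler (source moving toward): f_obs = f_src · √((1+β)/(1−β)).
With β = 0.993: factor = √(1.993/0.007) = 16.873.
f_obs = 823 × 16.873 = 13900 MHz.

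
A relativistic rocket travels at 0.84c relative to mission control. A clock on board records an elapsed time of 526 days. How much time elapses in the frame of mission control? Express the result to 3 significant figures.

969 days

Lorentz factor: γ = (1 − 0.7056)^(−1/2) = 1.843.
The onboard clock measures proper time, so the interval in the rest frame of mission control is dilated: Δt = γ·Δτ = 1.843 × 526 days = 969 days.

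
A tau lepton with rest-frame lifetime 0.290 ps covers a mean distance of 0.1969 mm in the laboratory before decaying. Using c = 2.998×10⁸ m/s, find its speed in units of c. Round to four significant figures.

Let x = d/(cτ) = 1.969×10^-4 m / (2.998×10⁸ m/s × 2.900×10^-13 s) = 2.2647. Since d = βγcτ, x = βγ = β/√(1−β²).
Solving: β² = x²/(1+x²) = 5.12887/6.12887 = 0.836838, so β = 0.9148.

0.9148c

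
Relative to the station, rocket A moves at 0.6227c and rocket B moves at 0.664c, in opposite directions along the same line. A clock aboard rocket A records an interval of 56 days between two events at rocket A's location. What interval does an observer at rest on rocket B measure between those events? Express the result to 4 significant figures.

Transform rocket A's velocity into rocket B's frame: (0.6227 + 0.664)/(1 + 0.6227·0.664) = 1.2867/1.4134728, so the relative speed is 0.91031c.
γ for this relative speed: γ = 1/√(1 − 0.828664) = 2.4159.
Rocket A's interval is proper; time dilation gives Δt_B = γΔτ = 2.4159 × 56 days = 135.3 days.

135.3 days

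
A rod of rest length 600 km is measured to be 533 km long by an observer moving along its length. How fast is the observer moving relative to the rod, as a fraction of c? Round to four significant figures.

0.4592c

Length contraction gives γ = L₀/L = 600/533 = 1.1257.
β = √(1 − 1/γ²) = √0.210859 = 0.4592.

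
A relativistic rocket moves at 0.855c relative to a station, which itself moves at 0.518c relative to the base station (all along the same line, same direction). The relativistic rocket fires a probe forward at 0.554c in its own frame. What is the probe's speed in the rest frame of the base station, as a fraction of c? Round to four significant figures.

0.9859c

First combine the probe and relativistic rocket (S''→S'): u₁ = (0.554 + 0.855)/(1 + 0.554×0.855) = 1.409/1.47367 = 0.95612.
Then combine with the station (S'→S): u = (0.95612 + 0.518)/(1 + 0.95612×0.518) = 1.47412/1.49527016 = 0.98586.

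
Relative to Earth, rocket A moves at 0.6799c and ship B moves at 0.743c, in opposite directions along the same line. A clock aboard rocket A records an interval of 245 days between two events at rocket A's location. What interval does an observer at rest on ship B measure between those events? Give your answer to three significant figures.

Transform rocket A's velocity into ship B's frame: (0.6799 + 0.743)/(1 + 0.6799·0.743) = 1.4229/1.5051657, so the relative speed is 0.94534c.
γ for this relative speed: γ = 1/√(1 − 0.893668) = 3.0667.
The clock on rocket A records proper time, so ship B measures Δt = γΔτ = 3.0667 × 245 = 751 days.

751 days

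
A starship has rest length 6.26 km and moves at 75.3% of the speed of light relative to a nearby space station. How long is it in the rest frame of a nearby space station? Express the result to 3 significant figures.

With β = 0.753, γ = 1/√(1 − 0.753²) = 1/√0.432991 = 1.5197.
Length contraction: L = L₀/γ = 6.26/1.5197 = 4.12 km.

4.12 km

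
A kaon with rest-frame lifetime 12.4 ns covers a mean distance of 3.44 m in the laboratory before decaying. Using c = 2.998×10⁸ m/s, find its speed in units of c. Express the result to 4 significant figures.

d = βγcτ ⇒ βγ = d/(cτ) = 3.440 m / (3.71752 m) = 0.92535.
β = (βγ)/√(1+(βγ)²) = 0.92535/√1.856273 = 0.6792.

0.6792c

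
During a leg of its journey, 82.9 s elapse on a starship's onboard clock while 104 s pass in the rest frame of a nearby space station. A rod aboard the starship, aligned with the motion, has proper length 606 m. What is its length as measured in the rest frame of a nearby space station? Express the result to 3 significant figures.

483 m

The time-dilation ratio gives γ = 104/82.9 = 1.25452.
L = L₀/γ = 606/1.25452 = 483 m.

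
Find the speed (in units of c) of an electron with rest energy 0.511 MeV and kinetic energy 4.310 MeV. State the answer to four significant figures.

0.9944c

γ = 1 + K/(mc²) = 1 + 4.310/0.511 = 9.4344.
β = √(1 − 1/γ²) = √(1 − 0.011235) = √0.988765 = 0.9944.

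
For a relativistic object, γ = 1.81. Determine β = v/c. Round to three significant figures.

β = √(1 − 1/γ²) = √(1 − 1/3.2761) = √0.694759 = 0.834.

0.834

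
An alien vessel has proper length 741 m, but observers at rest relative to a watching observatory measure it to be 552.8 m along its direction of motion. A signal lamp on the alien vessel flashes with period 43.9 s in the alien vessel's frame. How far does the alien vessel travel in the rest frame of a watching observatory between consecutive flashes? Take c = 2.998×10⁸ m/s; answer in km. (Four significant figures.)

γ = L₀/L = 741/552.8 = 1.34045.
β = √(1 − 1/γ²) = 0.66593. Lab-frame period = γτ = 1.34045×43.9 s = 58.846 s. Distance = βc × γτ = 0.66593 × 2.998×10⁸ m/s × 58.846 s = 1.1748×10^10 m = 1.175×10^7 km.

1.175×10^7 km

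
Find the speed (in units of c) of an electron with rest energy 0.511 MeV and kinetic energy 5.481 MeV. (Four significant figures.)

0.9964c

γ = 1 + K/(mc²) = 1 + 5.481/0.511 = 11.726.
β = √(1 − 1/γ²) = √(1 − 0.00727278) = √0.99272722 = 0.9964.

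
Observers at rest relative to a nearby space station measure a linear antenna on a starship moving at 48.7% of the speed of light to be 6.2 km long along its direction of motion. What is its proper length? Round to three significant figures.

7.10 km

γ = 1/√(1 − β²) = 1/√(1 − 0.237169) = 1/√0.762831 = 1/0.873402 = 1.1449.
Proper length: L₀ = γ·L = 1.1449 × 6.2 = 7.10 km.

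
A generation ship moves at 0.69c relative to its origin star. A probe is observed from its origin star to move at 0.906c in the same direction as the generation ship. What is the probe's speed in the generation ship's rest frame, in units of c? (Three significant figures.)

Transform to the generation ship's frame: u' = (u − v)/(1 − uv/c²).
u' = (0.906 − 0.69)/(1 − 0.906×0.69) = 0.216/0.37486 = 0.57622.
Speed in the generation ship's frame: 0.576c (in the same direction).

0.576c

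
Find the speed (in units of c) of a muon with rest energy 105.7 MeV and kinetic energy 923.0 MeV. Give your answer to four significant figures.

γ = 1 + K/(mc²) = 1 + 923.0/105.7 = 9.7323.
β = √(1 − 1/γ²) = √(1 − 0.0105577) = √0.9894423 = 0.9947.

0.9947c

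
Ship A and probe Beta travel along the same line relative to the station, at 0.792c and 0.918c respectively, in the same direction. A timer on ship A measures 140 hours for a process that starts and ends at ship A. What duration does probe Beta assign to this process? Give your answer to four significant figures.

157.8 hours

The velocity of ship A relative to probe Beta is (0.792 − 0.918)c / (1 − 0.792×0.918) = −0.46163c; relative speed 0.46163c.
At |u| = 0.46163c, γ = (1 − 0.213102)^(−1/2) = 1.1273.
Ship A's interval is proper; time dilation gives Δt_B = γΔτ = 1.1273 × 140 hours = 157.8 hours.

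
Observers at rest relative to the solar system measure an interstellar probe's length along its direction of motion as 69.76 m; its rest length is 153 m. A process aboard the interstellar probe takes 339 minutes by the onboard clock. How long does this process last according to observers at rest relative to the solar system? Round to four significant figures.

743.5 minutes

γ = L₀/L = 153/69.76 = 2.19323.
The same γ dilates the second interval: 2.19323 × 339 minutes = 743.5 minutes.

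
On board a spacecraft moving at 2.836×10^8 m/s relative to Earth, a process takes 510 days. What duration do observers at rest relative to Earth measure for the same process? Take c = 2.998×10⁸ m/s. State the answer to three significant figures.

β = v/c = (2.836×10^8 m/s)/(2.998×10⁸ m/s) = 0.945964.
With β = 0.945964, γ = 1/√(1 − 0.945964²) = 1/√0.1051521 = 3.0838.
The onboard clock measures proper time, so the interval in the rest frame of Earth is dilated: Δt = γ·Δτ = 3.0838 × 510 days = 1570 days.

1570 days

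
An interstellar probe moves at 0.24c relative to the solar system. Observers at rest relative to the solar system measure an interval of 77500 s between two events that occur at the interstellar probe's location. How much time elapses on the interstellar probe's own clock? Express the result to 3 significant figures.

γ = 1/√(1 − β²) = 1/√(1 − 0.0576) = 1/√0.9424 = 1/0.970773 = 1.0301.
The moving clock records proper time: Δτ = Δt/γ = 77500/1.0301 = 75200 s.

75200 s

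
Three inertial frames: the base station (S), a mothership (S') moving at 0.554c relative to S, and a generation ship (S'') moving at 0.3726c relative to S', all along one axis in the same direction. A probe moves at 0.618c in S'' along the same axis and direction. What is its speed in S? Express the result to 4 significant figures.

Apply u = (u'+v)/(1+u'v) twice. Probe in the mothership frame: (0.618+0.3726)/(1+0.618·0.3726) = 0.9906/1.2302668 = 0.80519c.
That velocity, transformed to the rest frame of the base station: (0.80519+0.554)/(1+0.80519·0.554) = 1.35919/1.44607526 = 0.93992c.

0.9399c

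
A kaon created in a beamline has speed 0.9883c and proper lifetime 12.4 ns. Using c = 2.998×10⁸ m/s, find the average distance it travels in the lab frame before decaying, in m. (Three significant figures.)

24.1 m

With β = 0.9883, γ = 1/√(1 − 0.9883²) = 1/√0.02326311 = 6.5564.
Lab-frame lifetime: Δt = γτ = 6.5564 × 12.4 ns = 81.299 ns.
Distance: d = vΔt = 0.9883 × 2.998×10⁸ m/s × 8.1299×10^-8 s = 24.1 m.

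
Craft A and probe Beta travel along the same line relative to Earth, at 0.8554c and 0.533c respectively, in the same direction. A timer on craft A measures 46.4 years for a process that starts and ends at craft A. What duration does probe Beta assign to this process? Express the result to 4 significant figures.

Transform craft A's velocity into probe Beta's frame: (0.8554 − 0.533)/(1 − 0.8554·0.533) = 0.3224/0.5440718, so the relative speed is 0.59257c.
γ for this relative speed: γ = 1/√(1 − 0.351139) = 1.2414.
Craft A's interval is proper; time dilation gives Δt_B = γΔτ = 1.2414 × 46.4 years = 57.60 years.

57.60 years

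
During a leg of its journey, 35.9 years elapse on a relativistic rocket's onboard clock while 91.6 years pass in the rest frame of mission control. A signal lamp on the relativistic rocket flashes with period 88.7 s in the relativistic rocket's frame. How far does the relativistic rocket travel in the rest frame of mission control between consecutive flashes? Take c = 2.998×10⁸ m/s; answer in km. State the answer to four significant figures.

The time-dilation ratio gives γ = 91.6/35.9 = 2.55153.
β = √(1 − 1/γ²) = 0.92. Lab-frame period = γτ = 2.55153×88.7 s = 226.32 s. Distance = βc × γτ = 0.92 × 2.998×10⁸ m/s × 226.32 s = 6.2423×10^10 m = 6.242×10^7 km.

6.242×10^7 km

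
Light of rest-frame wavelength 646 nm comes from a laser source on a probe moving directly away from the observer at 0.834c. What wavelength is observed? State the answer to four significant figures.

2147 nm

Relativistic Doppler for wavelength: λ_obs = λ_src · √((1+β)/(1−β)).
With β = 0.834: factor = √(1.834/0.166) = 3.3239.
λ_obs = 646 × 3.3239 = 2147 nm.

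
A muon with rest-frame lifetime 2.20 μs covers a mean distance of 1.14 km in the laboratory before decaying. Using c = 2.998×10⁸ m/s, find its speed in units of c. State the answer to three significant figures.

0.866c

Lab distance = (lab lifetime)·v = γτ·βc, so βγ = d/(cτ) = 1140/(2.998×10⁸ × 2.200×10^-6) = 1.7284.
With βγ = 1.7284: γ² = 1 + (βγ)² = 3.98737, and β = (βγ)/γ = 1.7284/1.99684 = 0.866.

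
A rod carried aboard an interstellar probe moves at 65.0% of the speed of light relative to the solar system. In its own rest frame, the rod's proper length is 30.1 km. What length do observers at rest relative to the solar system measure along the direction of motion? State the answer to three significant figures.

β² = 0.4225, so γ = 1/√0.5775 = 1.3159.
Length contraction: L = L₀/γ = 30.1/1.3159 = 22.9 km.

22.9 km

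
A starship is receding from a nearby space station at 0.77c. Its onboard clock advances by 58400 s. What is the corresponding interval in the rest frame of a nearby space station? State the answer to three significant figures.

Lorentz factor: γ = (1 − 0.5929)^(−1/2) = 1.5673.
Time dilation: Δt = γ·Δτ = 1.5673 × 58400 = 91500 s.

91500 s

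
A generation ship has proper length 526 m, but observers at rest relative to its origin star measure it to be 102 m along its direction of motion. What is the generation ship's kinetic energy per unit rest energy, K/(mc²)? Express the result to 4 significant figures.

From L = L₀/γ: γ = 526/102 = 5.15686.
K/(mc²) = γ − 1 = 5.15686 − 1 = 4.157.

4.157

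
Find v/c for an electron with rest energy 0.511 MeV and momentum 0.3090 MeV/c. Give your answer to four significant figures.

0.5174

βγ = pc/(mc²) = 0.3090/0.511 = 0.6047.
Since γ² = 1 + (βγ)² = 1.365662, γ = √1.365662 = 1.16862, and β = (βγ)/γ = 0.6047/1.16862 = 0.5174.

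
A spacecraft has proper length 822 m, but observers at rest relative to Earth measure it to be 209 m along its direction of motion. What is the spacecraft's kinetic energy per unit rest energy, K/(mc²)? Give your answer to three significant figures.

From L = L₀/γ: γ = 822/209 = 3.93301.
Since K = (γ−1)mc², K/(mc²) = 3.93301 − 1 = 2.93.

2.93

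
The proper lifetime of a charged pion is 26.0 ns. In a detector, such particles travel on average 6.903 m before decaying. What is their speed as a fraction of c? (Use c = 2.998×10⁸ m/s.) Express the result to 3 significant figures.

0.663c

d = βγcτ ⇒ βγ = d/(cτ) = 6.903 m / (7.7948 m) = 0.88559.
β = (βγ)/√(1+(βγ)²) = 0.88559/√1.78427 = 0.663.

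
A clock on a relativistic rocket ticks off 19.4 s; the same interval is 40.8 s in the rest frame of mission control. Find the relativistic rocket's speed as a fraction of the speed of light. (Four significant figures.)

γ = Δt/Δτ = 40.8/19.4 = 2.1031.
β = √(1 − 1/γ²) = √(1 − 0.226089) = √0.773911 = 0.8797.

0.8797c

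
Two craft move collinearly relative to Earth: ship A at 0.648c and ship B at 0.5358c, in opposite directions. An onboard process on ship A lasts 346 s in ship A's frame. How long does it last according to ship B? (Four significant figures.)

Speed of ship A in ship B's frame: u = (v_A + v_B)/(1 + v_A v_B/c²) = (0.648 + 0.5358)/(1 + 0.648×0.5358) = 1.1838/1.3471984 = 0.87871; |u| = 0.87871c.
γ for this relative speed: γ = 1/√(1 − 0.772131) = 2.0949.
The clock on ship A records proper time, so ship B measures Δt = γΔτ = 2.0949 × 346 = 724.8 s.

724.8 s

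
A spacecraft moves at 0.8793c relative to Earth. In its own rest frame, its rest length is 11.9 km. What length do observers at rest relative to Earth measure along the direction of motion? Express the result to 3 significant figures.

Lorentz factor: γ = (1 − 0.77316849)^(−1/2) = 2.0997.
Along the direction of motion the measured length is L₀/γ = 11.9/2.0997 = 5.67 km.

5.67 km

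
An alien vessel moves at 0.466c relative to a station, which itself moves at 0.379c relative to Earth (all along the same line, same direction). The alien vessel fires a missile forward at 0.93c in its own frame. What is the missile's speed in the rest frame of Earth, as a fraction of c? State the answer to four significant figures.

Compose velocities in two stages. Stage 1 (into S'): u₁ = (0.93+0.466)/(1+0.93×0.466) = 0.97392.
Stage 2 (into S): u = (0.97392+0.379)/(1+0.97392×0.379) = 0.98817, so the speed is 0.9882c.

0.9882c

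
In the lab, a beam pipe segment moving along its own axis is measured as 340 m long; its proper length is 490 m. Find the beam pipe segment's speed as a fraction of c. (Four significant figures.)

Length contraction gives γ = L₀/L = 490/340 = 1.4412.
β = √(1 − 1/γ²) = √0.51855 = 0.7201.

0.7201c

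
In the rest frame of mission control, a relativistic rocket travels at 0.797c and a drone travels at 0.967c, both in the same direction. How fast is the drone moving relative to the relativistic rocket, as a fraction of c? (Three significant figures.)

Transform to the relativistic rocket's frame: u' = (u − v)/(1 − uv/c²).
u' = (0.967 − 0.797)/(1 − 0.967×0.797) = 0.17/0.229301 = 0.74138.
Speed in the relativistic rocket's frame: 0.741c (in the same direction).

0.741c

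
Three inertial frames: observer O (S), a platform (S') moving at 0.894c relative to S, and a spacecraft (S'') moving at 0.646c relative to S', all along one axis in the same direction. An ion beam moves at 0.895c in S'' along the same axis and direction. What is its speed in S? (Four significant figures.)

0.9987c

First combine the ion beam and spacecraft (S''→S'): u₁ = (0.895 + 0.646)/(1 + 0.895×0.646) = 1.541/1.57817 = 0.97645.
Then combine with the platform (S'→S): u = (0.97645 + 0.894)/(1 + 0.97645×0.894) = 1.87045/1.8729463 = 0.99867.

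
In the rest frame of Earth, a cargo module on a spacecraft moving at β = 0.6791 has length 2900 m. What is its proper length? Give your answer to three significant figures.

With β = 0.6791, γ = 1/√(1 − 0.6791²) = 1/√0.53882319 = 1.3623.
Proper length: L₀ = γ·L = 1.3623 × 2900 = 3950 m.

3950 m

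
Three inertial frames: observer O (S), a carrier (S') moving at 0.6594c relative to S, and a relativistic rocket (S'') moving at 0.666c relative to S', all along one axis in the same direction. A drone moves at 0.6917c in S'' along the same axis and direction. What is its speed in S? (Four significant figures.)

0.9851c

Compose velocities in two stages. Stage 1 (into S'): u₁ = (0.6917+0.666)/(1+0.6917×0.666) = 0.9295.
Stage 2 (into S): u = (0.9295+0.6594)/(1+0.9295×0.6594) = 0.98511, so the speed is 0.9851c.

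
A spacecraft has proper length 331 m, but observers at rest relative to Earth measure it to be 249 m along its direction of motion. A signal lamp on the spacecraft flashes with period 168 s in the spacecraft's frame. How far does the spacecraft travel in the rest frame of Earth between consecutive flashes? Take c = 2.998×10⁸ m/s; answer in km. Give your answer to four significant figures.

γ = L₀/L = 331/249 = 1.32932.
β = √(1 − 1/γ²) = 0.65886. Lab-frame period = γτ = 1.32932×168 s = 223.33 s. Distance = βc × γτ = 0.65886 × 2.998×10⁸ m/s × 223.33 s = 4.4114×10^10 m = 4.411×10^7 km.

4.411×10^7 km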